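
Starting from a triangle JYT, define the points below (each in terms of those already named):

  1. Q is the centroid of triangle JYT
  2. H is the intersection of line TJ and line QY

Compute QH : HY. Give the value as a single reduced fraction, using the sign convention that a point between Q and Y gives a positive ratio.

QH:HY = -1/3

Assign J = (0, 0), Y = (1, 0), T = (0, 1) — the answer is frame-independent, so this choice is without loss of generality.
1. Q is the centroid of triangle JYT ⇒ Q = (1/3, 1/3)
2. H is the intersection of line TJ and line QY ⇒ H = (0, 1/2)
H = Q + t·(Y−Q) with t = -1/2, so QH:HY = t:(1−t) = -1/2:3/2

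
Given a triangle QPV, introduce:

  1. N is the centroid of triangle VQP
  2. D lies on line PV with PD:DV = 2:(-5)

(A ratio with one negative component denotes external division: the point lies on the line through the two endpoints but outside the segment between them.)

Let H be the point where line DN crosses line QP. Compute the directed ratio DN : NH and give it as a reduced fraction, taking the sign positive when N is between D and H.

DN:NH = -3

Set Q = (0, 0), P = (1, 0), V = (0, 1); any affine frame gives the same invariant.
1. N is the centroid of triangle VQP ⇒ N = (1/3, 1/3)
2. D lies on line PV with PD:DV = 2:(-5) ⇒ D = (5/3, -2/3)
line DN meets QP at H = (7/9, 0)
N = D + t·(H−D) with t = 3/2, so DN:NH = 3/2:-1/2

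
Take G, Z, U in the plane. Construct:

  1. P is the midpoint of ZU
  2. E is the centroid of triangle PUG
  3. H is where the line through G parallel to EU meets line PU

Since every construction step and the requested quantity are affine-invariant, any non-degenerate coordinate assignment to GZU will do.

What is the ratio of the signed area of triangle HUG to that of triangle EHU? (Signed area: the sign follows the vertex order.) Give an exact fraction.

Work in coordinates with G = (0, 0), Z = (1, 0), U = (0, 1).
1. P is the midpoint of ZU ⇒ P = (1/2, 1/2)
2. E is the centroid of triangle PUG ⇒ E = (1/6, 1/2)
3. H is where the line through G parallel to EU meets line PU ⇒ H = (-1/2, 3/2)
2·[HUG] = -1/2, 2·[EHU] = -1/6
[HUG]:[EHU] = -1/2:-1/6 = 3

[HUG]:[EHU] = 3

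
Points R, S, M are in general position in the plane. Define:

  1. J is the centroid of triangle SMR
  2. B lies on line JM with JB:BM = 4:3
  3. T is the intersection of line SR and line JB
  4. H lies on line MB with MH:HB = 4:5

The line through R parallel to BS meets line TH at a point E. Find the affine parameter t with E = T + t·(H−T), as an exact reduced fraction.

Set R = (0, 0), S = (1, 0), M = (0, 1); any affine frame gives the same invariant.
1. J is the centroid of triangle SMR ⇒ J = (1/3, 1/3)
2. B lies on line JM with JB:BM = 4:3 ⇒ B = (1/7, 5/7)
3. T is the intersection of line SR and line JB ⇒ T = (1/2, 0)
4. H lies on line MB with MH:HB = 4:5 ⇒ H = (4/63, 55/63)
through R parallel to BS: direction (6/7, -5/7); meets TH at E = (6/7, -5/7)
E = T + t·(H−T) with t = -9/11

t = -9/11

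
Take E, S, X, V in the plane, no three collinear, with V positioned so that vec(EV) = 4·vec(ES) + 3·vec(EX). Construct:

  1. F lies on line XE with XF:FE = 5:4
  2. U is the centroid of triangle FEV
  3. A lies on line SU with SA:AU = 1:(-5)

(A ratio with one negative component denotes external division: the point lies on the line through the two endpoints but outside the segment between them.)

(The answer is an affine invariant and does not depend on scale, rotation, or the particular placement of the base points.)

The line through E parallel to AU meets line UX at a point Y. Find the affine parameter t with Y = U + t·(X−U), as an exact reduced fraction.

Set E = (0, 0), S = (1, 0), X = (0, 1), V = (4, 3); any affine frame gives the same invariant.
1. F lies on line XE with XF:FE = 5:4 ⇒ F = (0, 4/9)
2. U is the centroid of triangle FEV ⇒ U = (4/3, 31/27)
3. A lies on line SU with SA:AU = 1:(-5) ⇒ A = (11/12, -31/108)
through E parallel to AU: direction (5/12, 155/108); meets UX at Y = (3/10, 31/30)
Y = U + t·(X−U) with t = 31/40

t = 31/40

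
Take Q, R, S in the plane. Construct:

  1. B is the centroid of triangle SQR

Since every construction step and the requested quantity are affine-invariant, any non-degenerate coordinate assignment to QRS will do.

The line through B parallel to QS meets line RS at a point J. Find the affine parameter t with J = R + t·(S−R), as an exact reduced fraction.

t = 2/3

Assign Q = (0, 0), R = (1, 0), S = (0, 1) — the answer is frame-independent, so this choice is without loss of generality.
1. B is the centroid of triangle SQR ⇒ B = (1/3, 1/3)
through B parallel to QS: direction (0, 1); meets RS at J = (1/3, 2/3)
J = R + t·(S−R) with t = 2/3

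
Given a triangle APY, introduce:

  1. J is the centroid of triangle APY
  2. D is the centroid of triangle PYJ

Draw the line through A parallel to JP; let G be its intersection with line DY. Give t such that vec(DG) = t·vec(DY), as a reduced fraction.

Work in coordinates with A = (0, 0), P = (1, 0), Y = (0, 1).
1. J is the centroid of triangle APY ⇒ J = (1/3, 1/3)
2. D is the centroid of triangle PYJ ⇒ D = (4/9, 4/9)
through A parallel to JP: direction (2/3, -1/3); meets DY at G = (4/3, -2/3)
G = D + t·(Y−D) with t = -2

t = -2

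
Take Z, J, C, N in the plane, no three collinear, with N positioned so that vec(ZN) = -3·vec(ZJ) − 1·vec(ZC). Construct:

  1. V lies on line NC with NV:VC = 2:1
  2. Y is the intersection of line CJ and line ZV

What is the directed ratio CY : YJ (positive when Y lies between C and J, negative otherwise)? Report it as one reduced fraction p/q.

CY:YJ = -3

Choose coordinates Z = (0, 0), J = (1, 0), C = (0, 1), N = (-3, -1).
1. V lies on line NC with NV:VC = 2:1 ⇒ V = (-1, 1/3)
2. Y is the intersection of line CJ and line ZV ⇒ Y = (3/2, -1/2)
Y = C + t·(J−C) with t = 3/2, so CY:YJ = t:(1−t) = 3/2:-1/2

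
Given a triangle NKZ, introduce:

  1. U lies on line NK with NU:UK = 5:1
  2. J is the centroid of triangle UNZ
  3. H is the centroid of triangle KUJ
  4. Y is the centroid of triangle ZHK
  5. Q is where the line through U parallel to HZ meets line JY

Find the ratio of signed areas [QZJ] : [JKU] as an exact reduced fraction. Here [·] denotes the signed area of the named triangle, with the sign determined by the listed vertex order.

Set N = (0, 0), K = (1, 0), Z = (0, 1); any affine frame gives the same invariant.
1. U lies on line NK with NU:UK = 5:1 ⇒ U = (5/6, 0)
2. J is the centroid of triangle UNZ ⇒ J = (5/18, 1/3)
3. H is the centroid of triangle KUJ ⇒ H = (19/27, 1/9)
4. Y is the centroid of triangle ZHK ⇒ Y = (46/81, 10/27)
5. Q is where the line through U parallel to HZ meets line JY ⇒ Q = (337/621, 76/207)
2·[QZJ] = 77/414, 2·[JKU] = -1/18
[QZJ]:[JKU] = 77/414:-1/18 = -77/23

[QZJ]:[JKU] = -77/23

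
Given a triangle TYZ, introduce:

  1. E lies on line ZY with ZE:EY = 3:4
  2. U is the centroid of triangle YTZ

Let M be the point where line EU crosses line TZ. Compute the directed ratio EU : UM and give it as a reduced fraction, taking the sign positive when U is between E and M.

Assign T = (0, 0), Y = (1, 0), Z = (0, 1) — the answer is frame-independent, so this choice is without loss of generality.
1. E lies on line ZY with ZE:EY = 3:4 ⇒ E = (3/7, 4/7)
2. U is the centroid of triangle YTZ ⇒ U = (1/3, 1/3)
line EU meets TZ at M = (0, -1/2)
U = E + t·(M−E) with t = 2/9, so EU:UM = 2/9:7/9

EU:UM = 2/7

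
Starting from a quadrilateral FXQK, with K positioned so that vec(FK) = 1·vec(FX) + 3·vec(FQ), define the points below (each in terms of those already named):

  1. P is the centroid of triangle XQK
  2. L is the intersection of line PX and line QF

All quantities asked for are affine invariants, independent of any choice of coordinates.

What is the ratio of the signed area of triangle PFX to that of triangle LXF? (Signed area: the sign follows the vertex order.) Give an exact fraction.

Set F = (0, 0), X = (1, 0), Q = (0, 1), K = (1, 3); any affine frame gives the same invariant.
1. P is the centroid of triangle XQK ⇒ P = (2/3, 4/3)
2. L is the intersection of line PX and line QF ⇒ L = (0, 4)
2·[PFX] = 4/3, 2·[LXF] = -4
[PFX]:[LXF] = 4/3:-4 = -1/3

[PFX]:[LXF] = -1/3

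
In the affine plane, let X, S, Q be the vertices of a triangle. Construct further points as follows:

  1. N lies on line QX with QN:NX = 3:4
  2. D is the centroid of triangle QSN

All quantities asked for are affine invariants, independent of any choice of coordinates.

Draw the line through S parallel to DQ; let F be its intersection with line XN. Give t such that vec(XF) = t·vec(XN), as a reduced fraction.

t = 5/2

Set X = (0, 0), S = (1, 0), Q = (0, 1); any affine frame gives the same invariant.
1. N lies on line QX with QN:NX = 3:4 ⇒ N = (0, 4/7)
2. D is the centroid of triangle QSN ⇒ D = (1/3, 11/21)
through S parallel to DQ: direction (-1/3, 10/21); meets XN at F = (0, 10/7)
F = X + t·(N−X) with t = 5/2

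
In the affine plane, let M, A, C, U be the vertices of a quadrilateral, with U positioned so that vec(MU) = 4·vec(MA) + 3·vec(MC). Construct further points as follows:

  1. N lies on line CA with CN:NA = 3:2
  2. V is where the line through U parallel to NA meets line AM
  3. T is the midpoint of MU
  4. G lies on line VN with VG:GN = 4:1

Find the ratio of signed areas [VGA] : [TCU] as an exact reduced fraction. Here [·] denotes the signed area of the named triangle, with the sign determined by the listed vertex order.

Assign M = (0, 0), A = (1, 0), C = (0, 1), U = (4, 3) — the answer is frame-independent, so this choice is without loss of generality.
1. N lies on line CA with CN:NA = 3:2 ⇒ N = (3/5, 2/5)
2. V is where the line through U parallel to NA meets line AM ⇒ V = (7, 0)
3. T is the midpoint of MU ⇒ T = (2, 3/2)
4. G lies on line VN with VG:GN = 4:1 ⇒ G = (47/25, 8/25)
2·[VGA] = 48/25, 2·[TCU] = -2
[VGA]:[TCU] = 48/25:-2 = -24/25

[VGA]:[TCU] = -24/25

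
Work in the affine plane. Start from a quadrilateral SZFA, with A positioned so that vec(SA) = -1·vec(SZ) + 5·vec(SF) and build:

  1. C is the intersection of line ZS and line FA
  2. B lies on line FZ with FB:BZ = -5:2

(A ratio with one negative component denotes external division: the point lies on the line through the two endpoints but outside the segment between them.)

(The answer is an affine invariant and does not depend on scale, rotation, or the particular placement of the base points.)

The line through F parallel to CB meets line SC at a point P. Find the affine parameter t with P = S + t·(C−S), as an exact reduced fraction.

Set S = (0, 0), Z = (1, 0), F = (0, 1), A = (-1, 5); any affine frame gives the same invariant.
1. C is the intersection of line ZS and line FA ⇒ C = (1/4, 0)
2. B lies on line FZ with FB:BZ = -5:2 ⇒ B = (5/3, -2/3)
through F parallel to CB: direction (17/12, -2/3); meets SC at P = (17/8, 0)
P = S + t·(C−S) with t = 17/2

t = 17/2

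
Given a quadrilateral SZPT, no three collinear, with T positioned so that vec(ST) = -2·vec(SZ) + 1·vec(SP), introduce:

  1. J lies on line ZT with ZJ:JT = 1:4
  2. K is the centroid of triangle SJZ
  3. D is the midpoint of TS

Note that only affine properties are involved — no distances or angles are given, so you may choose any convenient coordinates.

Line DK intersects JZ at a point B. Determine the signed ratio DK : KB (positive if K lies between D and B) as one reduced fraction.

Assign S = (0, 0), Z = (1, 0), P = (0, 1), T = (-2, 1) — the answer is frame-independent, so this choice is without loss of generality.
1. J lies on line ZT with ZJ:JT = 1:4 ⇒ J = (2/5, 1/5)
2. K is the centroid of triangle SJZ ⇒ K = (7/15, 1/15)
3. D is the midpoint of TS ⇒ D = (-1, 1/2)
line DK meets JZ at B = (17/5, -4/5)
K = D + t·(B−D) with t = 1/3, so DK:KB = 1/3:2/3

DK:KB = 1/2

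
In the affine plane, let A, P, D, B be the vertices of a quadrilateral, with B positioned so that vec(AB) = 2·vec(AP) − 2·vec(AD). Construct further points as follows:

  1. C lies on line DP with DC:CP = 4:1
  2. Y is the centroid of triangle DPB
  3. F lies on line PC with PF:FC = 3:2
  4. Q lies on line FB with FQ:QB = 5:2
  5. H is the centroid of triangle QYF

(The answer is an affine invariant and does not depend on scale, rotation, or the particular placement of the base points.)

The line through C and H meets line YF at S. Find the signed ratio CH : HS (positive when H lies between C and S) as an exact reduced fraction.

CH:HS = -137/95

Assign A = (0, 0), P = (1, 0), D = (0, 1), B = (2, -2) — the answer is frame-independent, so this choice is without loss of generality.
1. C lies on line DP with DC:CP = 4:1 ⇒ C = (4/5, 1/5)
2. Y is the centroid of triangle DPB ⇒ Y = (1, -1/3)
3. F lies on line PC with PF:FC = 3:2 ⇒ F = (22/25, 3/25)
4. Q lies on line FB with FQ:QB = 5:2 ⇒ Q = (42/25, -244/175)
5. H is the centroid of triangle QYF ⇒ H = (89/75, -844/1575)
line CH meets YF at S = (3146/3425, -263/10275)
H = C + t·(S−C) with t = 137/42, so CH:HS = 137/42:-95/42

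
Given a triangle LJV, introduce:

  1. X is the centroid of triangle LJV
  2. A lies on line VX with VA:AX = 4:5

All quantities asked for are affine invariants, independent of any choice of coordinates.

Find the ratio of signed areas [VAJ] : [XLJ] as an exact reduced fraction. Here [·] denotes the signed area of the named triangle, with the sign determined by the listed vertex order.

Choose coordinates L = (0, 0), J = (1, 0), V = (0, 1).
1. X is the centroid of triangle LJV ⇒ X = (1/3, 1/3)
2. A lies on line VX with VA:AX = 4:5 ⇒ A = (4/27, 19/27)
2·[VAJ] = 4/27, 2·[XLJ] = 1/3
[VAJ]:[XLJ] = 4/27:1/3 = 4/9

[VAJ]:[XLJ] = 4/9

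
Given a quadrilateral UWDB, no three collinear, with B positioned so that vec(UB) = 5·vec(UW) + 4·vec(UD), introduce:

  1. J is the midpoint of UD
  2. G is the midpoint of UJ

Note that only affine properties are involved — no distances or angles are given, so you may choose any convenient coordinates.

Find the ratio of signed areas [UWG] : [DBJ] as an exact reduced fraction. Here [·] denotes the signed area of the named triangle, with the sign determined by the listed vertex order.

Work in coordinates with U = (0, 0), W = (1, 0), D = (0, 1), B = (5, 4).
1. J is the midpoint of UD ⇒ J = (0, 1/2)
2. G is the midpoint of UJ ⇒ G = (0, 1/4)
2·[UWG] = 1/4, 2·[DBJ] = -5/2
[UWG]:[DBJ] = 1/4:-5/2 = -1/10

[UWG]:[DBJ] = -1/10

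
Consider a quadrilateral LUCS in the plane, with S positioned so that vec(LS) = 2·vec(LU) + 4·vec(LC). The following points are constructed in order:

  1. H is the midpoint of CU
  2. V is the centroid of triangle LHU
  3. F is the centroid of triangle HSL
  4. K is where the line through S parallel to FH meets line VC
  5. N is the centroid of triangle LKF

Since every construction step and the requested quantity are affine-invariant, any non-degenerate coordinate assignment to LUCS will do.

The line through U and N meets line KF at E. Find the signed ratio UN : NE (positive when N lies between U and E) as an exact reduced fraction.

Assign L = (0, 0), U = (1, 0), C = (0, 1), S = (2, 4) — the answer is frame-independent, so this choice is without loss of generality.
1. H is the midpoint of CU ⇒ H = (1/2, 1/2)
2. V is the centroid of triangle LHU ⇒ V = (1/2, 1/6)
3. F is the centroid of triangle HSL ⇒ F = (5/6, 3/2)
4. K is where the line through S parallel to FH meets line VC ⇒ K = (9/14, -1/14)
5. N is the centroid of triangle LKF ⇒ N = (31/63, 10/21)
line UN meets KF at E = (101/147, 115/392)
N = U + t·(E−U) with t = 112/69, so UN:NE = 112/69:-43/69

UN:NE = -112/43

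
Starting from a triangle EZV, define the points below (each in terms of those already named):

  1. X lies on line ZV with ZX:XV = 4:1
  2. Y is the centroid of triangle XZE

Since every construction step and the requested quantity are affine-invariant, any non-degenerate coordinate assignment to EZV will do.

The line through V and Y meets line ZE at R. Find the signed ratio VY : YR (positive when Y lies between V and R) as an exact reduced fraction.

VY:YR = 11/4

Assign E = (0, 0), Z = (1, 0), V = (0, 1) — the answer is frame-independent, so this choice is without loss of generality.
1. X lies on line ZV with ZX:XV = 4:1 ⇒ X = (1/5, 4/5)
2. Y is the centroid of triangle XZE ⇒ Y = (2/5, 4/15)
line VY meets ZE at R = (6/11, 0)
Y = V + t·(R−V) with t = 11/15, so VY:YR = 11/15:4/15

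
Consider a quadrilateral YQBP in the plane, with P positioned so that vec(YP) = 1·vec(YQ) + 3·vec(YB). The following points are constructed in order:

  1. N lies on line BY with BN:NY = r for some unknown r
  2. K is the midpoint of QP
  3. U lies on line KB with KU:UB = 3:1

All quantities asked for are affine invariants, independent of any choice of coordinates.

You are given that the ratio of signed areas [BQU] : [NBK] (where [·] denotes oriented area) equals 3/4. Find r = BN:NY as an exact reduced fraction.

Assign Y = (0, 0), Q = (1, 0), B = (0, 1), P = (1, 3) — the answer is frame-independent, so this choice is without loss of generality.
1. With BN:NY = r, write λ = r/(r+1) so N = B + λ·(Y−B); N is affine-linear in λ
2. K is the midpoint of QP ⇒ K = (1, 3/2)
3. U lies on line KB with KU:UB = 3:1 ⇒ U = (1/4, 9/8)
Every point depending on N is an affine combination of N and λ-independent points, so each such coordinate is linear in λ; the λ² term in each signed area is a multiple of (Y−B)×(Y−B) = 0, so 2·[BQU] and 2·[NBK] are each linear in λ. Evaluating at λ=0 and λ=1:
  2·[BQU] = 3/8,   2·[NBK] = −λ
So [BQU]:[NBK] = (3/8) / (−λ). Setting this equal to 3/4:
  3/8 = 3/4·(−λ)  ⇒  λ = -1/2
Then r = λ/(1−λ) = (-1/2)/(3/2) = -1/3. Check: with r = -1/3, N = (0, 3/2) and [BQU]:[NBK] = 3/4 as required.

r = -1/3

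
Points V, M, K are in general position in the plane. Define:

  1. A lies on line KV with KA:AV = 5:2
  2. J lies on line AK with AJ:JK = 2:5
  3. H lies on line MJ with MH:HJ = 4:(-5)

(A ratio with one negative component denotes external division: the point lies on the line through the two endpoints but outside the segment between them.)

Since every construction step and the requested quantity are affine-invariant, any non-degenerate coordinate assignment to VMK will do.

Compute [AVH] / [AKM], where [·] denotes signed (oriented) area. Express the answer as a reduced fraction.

[AVH]:[AKM] = -2

Choose coordinates V = (0, 0), M = (1, 0), K = (0, 1).
1. A lies on line KV with KA:AV = 5:2 ⇒ A = (0, 2/7)
2. J lies on line AK with AJ:JK = 2:5 ⇒ J = (0, 24/49)
3. H lies on line MJ with MH:HJ = 4:(-5) ⇒ H = (5, -96/49)
2·[AVH] = 10/7, 2·[AKM] = -5/7
[AVH]:[AKM] = 10/7:-5/7 = -2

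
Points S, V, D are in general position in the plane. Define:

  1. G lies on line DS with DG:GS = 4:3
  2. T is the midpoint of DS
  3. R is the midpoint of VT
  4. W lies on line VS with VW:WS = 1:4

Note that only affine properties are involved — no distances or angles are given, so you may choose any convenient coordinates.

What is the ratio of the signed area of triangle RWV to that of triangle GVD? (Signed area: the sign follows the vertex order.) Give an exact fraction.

Choose coordinates S = (0, 0), V = (1, 0), D = (0, 1).
1. G lies on line DS with DG:GS = 4:3 ⇒ G = (0, 3/7)
2. T is the midpoint of DS ⇒ T = (0, 1/2)
3. R is the midpoint of VT ⇒ R = (1/2, 1/4)
4. W lies on line VS with VW:WS = 1:4 ⇒ W = (4/5, 0)
2·[RWV] = 1/20, 2·[GVD] = 4/7
[RWV]:[GVD] = 1/20:4/7 = 7/80

[RWV]:[GVD] = 7/80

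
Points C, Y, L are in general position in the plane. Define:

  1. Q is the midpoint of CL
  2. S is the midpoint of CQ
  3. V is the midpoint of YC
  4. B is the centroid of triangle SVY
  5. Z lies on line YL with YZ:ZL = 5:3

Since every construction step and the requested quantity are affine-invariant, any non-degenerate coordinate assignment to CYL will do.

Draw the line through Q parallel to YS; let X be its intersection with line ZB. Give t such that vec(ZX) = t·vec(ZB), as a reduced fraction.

Work in coordinates with C = (0, 0), Y = (1, 0), L = (0, 1).
1. Q is the midpoint of CL ⇒ Q = (0, 1/2)
2. S is the midpoint of CQ ⇒ S = (0, 1/4)
3. V is the midpoint of YC ⇒ V = (1/2, 0)
4. B is the centroid of triangle SVY ⇒ B = (1/2, 1/12)
5. Z lies on line YL with YZ:ZL = 5:3 ⇒ Z = (3/8, 5/8)
through Q parallel to YS: direction (-1, 1/4); meets ZB at X = (3/7, 11/28)
X = Z + t·(B−Z) with t = 3/7

t = 3/7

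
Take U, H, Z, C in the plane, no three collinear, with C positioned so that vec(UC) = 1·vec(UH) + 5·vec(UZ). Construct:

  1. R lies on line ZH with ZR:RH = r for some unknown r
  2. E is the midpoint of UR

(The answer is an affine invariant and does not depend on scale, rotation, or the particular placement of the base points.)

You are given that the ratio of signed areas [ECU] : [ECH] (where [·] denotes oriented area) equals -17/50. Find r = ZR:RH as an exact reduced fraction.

Work in coordinates with U = (0, 0), H = (1, 0), Z = (0, 1), C = (1, 5).
1. With ZR:RH = r, write λ = r/(r+1) so R = Z + λ·(H−Z); R is affine-linear in λ
2. E is the midpoint of UR ⇒ E is an affine combination of earlier points and hence also affine-linear in λ
Every point depending on R is an affine combination of R and λ-independent points, so each such coordinate is linear in λ; the λ² term in each signed area is a multiple of (H−Z)×(H−Z) = 0, so 2·[ECU] and 2·[ECH] are each linear in λ. Evaluating at λ=0 and λ=1:
  2·[ECU] = 3·λ − 1/2,   2·[ECH] = 5/2·λ − 5
So [ECU]:[ECH] = (3·λ − 1/2) / (5/2·λ − 5). Setting this equal to -17/50:
  3·λ − 1/2 = -17/50·(5/2·λ − 5)  ⇒  λ = 4/7
Then r = λ/(1−λ) = (4/7)/(3/7) = 4/3. Check: with r = 4/3, R = (4/7, 3/7) and [ECU]:[ECH] = -17/50 as required.

r = 4/3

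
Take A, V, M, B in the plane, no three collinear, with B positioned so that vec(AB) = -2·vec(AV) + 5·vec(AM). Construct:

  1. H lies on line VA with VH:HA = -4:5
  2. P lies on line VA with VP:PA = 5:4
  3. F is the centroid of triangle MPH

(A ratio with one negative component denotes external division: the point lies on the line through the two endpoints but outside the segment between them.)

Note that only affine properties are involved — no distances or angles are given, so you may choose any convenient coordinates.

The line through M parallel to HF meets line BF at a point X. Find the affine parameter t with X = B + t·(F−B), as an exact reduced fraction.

Choose coordinates A = (0, 0), V = (1, 0), M = (0, 1), B = (-2, 5).
1. H lies on line VA with VH:HA = -4:5 ⇒ H = (5, 0)
2. P lies on line VA with VP:PA = 5:4 ⇒ P = (4/9, 0)
3. F is the centroid of triangle MPH ⇒ F = (49/27, 1/3)
through M parallel to HF: direction (-86/27, 1/3); meets BF at X = (13760/9909, 941/1101)
X = B + t·(F−B) with t = 326/367

t = 326/367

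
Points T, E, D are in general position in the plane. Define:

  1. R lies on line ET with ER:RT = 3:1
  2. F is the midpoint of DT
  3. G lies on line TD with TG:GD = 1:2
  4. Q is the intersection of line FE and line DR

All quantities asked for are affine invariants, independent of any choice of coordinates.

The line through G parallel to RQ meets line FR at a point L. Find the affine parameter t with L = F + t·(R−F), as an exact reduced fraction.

t = -1/3

Assign T = (0, 0), E = (1, 0), D = (0, 1) — the answer is frame-independent, so this choice is without loss of generality.
1. R lies on line ET with ER:RT = 3:1 ⇒ R = (1/4, 0)
2. F is the midpoint of DT ⇒ F = (0, 1/2)
3. G lies on line TD with TG:GD = 1:2 ⇒ G = (0, 1/3)
4. Q is the intersection of line FE and line DR ⇒ Q = (1/7, 3/7)
through G parallel to RQ: direction (-3/28, 3/7); meets FR at L = (-1/12, 2/3)
L = F + t·(R−F) with t = -1/3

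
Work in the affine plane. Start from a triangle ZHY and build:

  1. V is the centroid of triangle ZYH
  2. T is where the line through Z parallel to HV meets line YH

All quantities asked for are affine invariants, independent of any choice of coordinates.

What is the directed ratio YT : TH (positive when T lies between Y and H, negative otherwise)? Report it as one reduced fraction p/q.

YT:TH = -2

Set Z = (0, 0), H = (1, 0), Y = (0, 1); any affine frame gives the same invariant.
1. V is the centroid of triangle ZYH ⇒ V = (1/3, 1/3)
2. T is where the line through Z parallel to HV meets line YH ⇒ T = (2, -1)
T = Y + t·(H−Y) with t = 2, so YT:TH = t:(1−t) = 2:-1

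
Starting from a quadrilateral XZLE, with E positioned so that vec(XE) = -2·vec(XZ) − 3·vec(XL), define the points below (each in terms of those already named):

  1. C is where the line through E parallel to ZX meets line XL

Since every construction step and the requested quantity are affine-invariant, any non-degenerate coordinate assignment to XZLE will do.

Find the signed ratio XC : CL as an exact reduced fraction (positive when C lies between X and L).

Choose coordinates X = (0, 0), Z = (1, 0), L = (0, 1), E = (-2, -3).
1. C is where the line through E parallel to ZX meets line XL ⇒ C = (0, -3)
C = X + t·(L−X) with t = -3, so XC:CL = t:(1−t) = -3:4

XC:CL = -3/4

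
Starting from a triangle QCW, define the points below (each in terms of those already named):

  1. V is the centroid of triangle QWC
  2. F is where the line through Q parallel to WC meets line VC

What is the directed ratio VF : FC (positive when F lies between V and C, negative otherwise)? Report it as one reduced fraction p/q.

Work in coordinates with Q = (0, 0), C = (1, 0), W = (0, 1).
1. V is the centroid of triangle QWC ⇒ V = (1/3, 1/3)
2. F is where the line through Q parallel to WC meets line VC ⇒ F = (-1, 1)
F = V + t·(C−V) with t = -2, so VF:FC = t:(1−t) = -2:3

VF:FC = -2/3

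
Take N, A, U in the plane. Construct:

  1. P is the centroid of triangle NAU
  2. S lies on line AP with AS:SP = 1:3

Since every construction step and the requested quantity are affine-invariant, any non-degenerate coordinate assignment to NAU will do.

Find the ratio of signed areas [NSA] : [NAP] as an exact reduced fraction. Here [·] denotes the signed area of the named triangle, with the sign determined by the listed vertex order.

Choose coordinates N = (0, 0), A = (1, 0), U = (0, 1).
1. P is the centroid of triangle NAU ⇒ P = (1/3, 1/3)
2. S lies on line AP with AS:SP = 1:3 ⇒ S = (5/6, 1/12)
2·[NSA] = -1/12, 2·[NAP] = 1/3
[NSA]:[NAP] = -1/12:1/3 = -1/4

[NSA]:[NAP] = -1/4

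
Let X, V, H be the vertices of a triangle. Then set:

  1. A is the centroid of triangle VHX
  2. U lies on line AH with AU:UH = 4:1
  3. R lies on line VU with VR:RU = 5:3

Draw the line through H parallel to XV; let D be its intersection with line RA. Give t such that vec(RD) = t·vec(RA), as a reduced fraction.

t = -11/5

Choose coordinates X = (0, 0), V = (1, 0), H = (0, 1).
1. A is the centroid of triangle VHX ⇒ A = (1/3, 1/3)
2. U lies on line AH with AU:UH = 4:1 ⇒ U = (1/15, 13/15)
3. R lies on line VU with VR:RU = 5:3 ⇒ R = (5/12, 13/24)
through H parallel to XV: direction (1, 0); meets RA at D = (3/5, 1)
D = R + t·(A−R) with t = -11/5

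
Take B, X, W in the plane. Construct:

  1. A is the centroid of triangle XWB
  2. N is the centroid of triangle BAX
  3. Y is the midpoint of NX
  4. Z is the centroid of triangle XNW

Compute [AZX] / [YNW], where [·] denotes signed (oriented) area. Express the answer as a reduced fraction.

[AZX]:[YNW] = 1/3

Choose coordinates B = (0, 0), X = (1, 0), W = (0, 1).
1. A is the centroid of triangle XWB ⇒ A = (1/3, 1/3)
2. N is the centroid of triangle BAX ⇒ N = (4/9, 1/9)
3. Y is the midpoint of NX ⇒ Y = (13/18, 1/18)
4. Z is the centroid of triangle XNW ⇒ Z = (13/27, 10/27)
2·[AZX] = -2/27, 2·[YNW] = -2/9
[AZX]:[YNW] = -2/27:-2/9 = 1/3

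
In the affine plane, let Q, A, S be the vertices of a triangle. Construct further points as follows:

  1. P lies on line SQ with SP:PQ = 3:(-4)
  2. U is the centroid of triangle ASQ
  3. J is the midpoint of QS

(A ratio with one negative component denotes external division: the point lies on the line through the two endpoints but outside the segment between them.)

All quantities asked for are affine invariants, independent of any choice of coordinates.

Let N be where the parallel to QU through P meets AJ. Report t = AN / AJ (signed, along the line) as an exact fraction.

t = 10/3

Set Q = (0, 0), A = (1, 0), S = (0, 1); any affine frame gives the same invariant.
1. P lies on line SQ with SP:PQ = 3:(-4) ⇒ P = (0, 4)
2. U is the centroid of triangle ASQ ⇒ U = (1/3, 1/3)
3. J is the midpoint of QS ⇒ J = (0, 1/2)
through P parallel to QU: direction (1/3, 1/3); meets AJ at N = (-7/3, 5/3)
N = A + t·(J−A) with t = 10/3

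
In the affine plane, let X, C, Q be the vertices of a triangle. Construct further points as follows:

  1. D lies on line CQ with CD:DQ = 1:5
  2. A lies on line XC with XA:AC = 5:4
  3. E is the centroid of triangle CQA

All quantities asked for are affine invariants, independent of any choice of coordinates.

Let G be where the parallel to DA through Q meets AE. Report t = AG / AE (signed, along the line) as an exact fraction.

Choose coordinates X = (0, 0), C = (1, 0), Q = (0, 1).
1. D lies on line CQ with CD:DQ = 1:5 ⇒ D = (5/6, 1/6)
2. A lies on line XC with XA:AC = 5:4 ⇒ A = (5/9, 0)
3. E is the centroid of triangle CQA ⇒ E = (14/27, 1/3)
through Q parallel to DA: direction (-5/18, -1/6); meets AE at G = (5/12, 5/4)
G = A + t·(E−A) with t = 15/4

t = 15/4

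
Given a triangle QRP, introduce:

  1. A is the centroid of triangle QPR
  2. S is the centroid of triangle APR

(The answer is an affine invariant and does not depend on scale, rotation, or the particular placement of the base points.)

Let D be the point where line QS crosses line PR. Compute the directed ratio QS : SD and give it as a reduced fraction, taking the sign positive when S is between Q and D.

QS:SD = 8

Assign Q = (0, 0), R = (1, 0), P = (0, 1) — the answer is frame-independent, so this choice is without loss of generality.
1. A is the centroid of triangle QPR ⇒ A = (1/3, 1/3)
2. S is the centroid of triangle APR ⇒ S = (4/9, 4/9)
line QS meets PR at D = (1/2, 1/2)
S = Q + t·(D−Q) with t = 8/9, so QS:SD = 8/9:1/9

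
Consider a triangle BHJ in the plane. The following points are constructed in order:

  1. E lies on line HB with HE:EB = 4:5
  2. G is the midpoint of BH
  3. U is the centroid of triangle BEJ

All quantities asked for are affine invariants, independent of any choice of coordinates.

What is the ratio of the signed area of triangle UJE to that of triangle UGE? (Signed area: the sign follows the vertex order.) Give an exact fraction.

Assign B = (0, 0), H = (1, 0), J = (0, 1) — the answer is frame-independent, so this choice is without loss of generality.
1. E lies on line HB with HE:EB = 4:5 ⇒ E = (5/9, 0)
2. G is the midpoint of BH ⇒ G = (1/2, 0)
3. U is the centroid of triangle BEJ ⇒ U = (5/27, 1/3)
2·[UJE] = -5/27, 2·[UGE] = 1/54
[UJE]:[UGE] = -5/27:1/54 = -10

[UJE]:[UGE] = -10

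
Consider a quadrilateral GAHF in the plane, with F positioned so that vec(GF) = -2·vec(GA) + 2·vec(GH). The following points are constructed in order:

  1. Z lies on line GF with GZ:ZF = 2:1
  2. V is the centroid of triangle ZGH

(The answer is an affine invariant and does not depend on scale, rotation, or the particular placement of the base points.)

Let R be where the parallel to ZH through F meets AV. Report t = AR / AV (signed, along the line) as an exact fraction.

t = 3

Set G = (0, 0), A = (1, 0), H = (0, 1), F = (-2, 2); any affine frame gives the same invariant.
1. Z lies on line GF with GZ:ZF = 2:1 ⇒ Z = (-4/3, 4/3)
2. V is the centroid of triangle ZGH ⇒ V = (-4/9, 7/9)
through F parallel to ZH: direction (4/3, -1/3); meets AV at R = (-10/3, 7/3)
R = A + t·(V−A) with t = 3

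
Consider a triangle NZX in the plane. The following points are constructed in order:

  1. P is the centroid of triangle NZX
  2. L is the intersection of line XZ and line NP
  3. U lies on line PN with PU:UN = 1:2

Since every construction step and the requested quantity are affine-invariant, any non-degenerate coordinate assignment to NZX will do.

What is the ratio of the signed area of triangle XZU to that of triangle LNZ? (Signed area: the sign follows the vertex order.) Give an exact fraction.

[XZU]:[LNZ] = -10/9

Choose coordinates N = (0, 0), Z = (1, 0), X = (0, 1).
1. P is the centroid of triangle NZX ⇒ P = (1/3, 1/3)
2. L is the intersection of line XZ and line NP ⇒ L = (1/2, 1/2)
3. U lies on line PN with PU:UN = 1:2 ⇒ U = (2/9, 2/9)
2·[XZU] = -5/9, 2·[LNZ] = 1/2
[XZU]:[LNZ] = -5/9:1/2 = -10/9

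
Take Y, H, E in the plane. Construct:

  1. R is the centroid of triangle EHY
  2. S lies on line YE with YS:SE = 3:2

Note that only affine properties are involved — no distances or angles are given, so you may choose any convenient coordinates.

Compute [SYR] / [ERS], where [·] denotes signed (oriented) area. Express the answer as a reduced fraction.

[SYR]:[ERS] = -3/2

Choose coordinates Y = (0, 0), H = (1, 0), E = (0, 1).
1. R is the centroid of triangle EHY ⇒ R = (1/3, 1/3)
2. S lies on line YE with YS:SE = 3:2 ⇒ S = (0, 3/5)
2·[SYR] = 1/5, 2·[ERS] = -2/15
[SYR]:[ERS] = 1/5:-2/15 = -3/2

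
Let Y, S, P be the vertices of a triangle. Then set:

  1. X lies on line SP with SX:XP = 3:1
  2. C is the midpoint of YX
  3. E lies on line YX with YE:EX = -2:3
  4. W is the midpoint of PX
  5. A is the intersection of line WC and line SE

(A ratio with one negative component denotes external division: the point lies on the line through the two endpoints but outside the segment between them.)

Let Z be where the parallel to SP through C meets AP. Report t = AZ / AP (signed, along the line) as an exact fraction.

Set Y = (0, 0), S = (1, 0), P = (0, 1); any affine frame gives the same invariant.
1. X lies on line SP with SX:XP = 3:1 ⇒ X = (1/4, 3/4)
2. C is the midpoint of YX ⇒ C = (1/8, 3/8)
3. E lies on line YX with YE:EX = -2:3 ⇒ E = (-1/2, -3/2)
4. W is the midpoint of PX ⇒ W = (1/8, 7/8)
5. A is the intersection of line WC and line SE ⇒ A = (1/8, -7/8)
through C parallel to SP: direction (-1, 1); meets AP at Z = (1/28, 13/28)
Z = A + t·(P−A) with t = 5/7

t = 5/7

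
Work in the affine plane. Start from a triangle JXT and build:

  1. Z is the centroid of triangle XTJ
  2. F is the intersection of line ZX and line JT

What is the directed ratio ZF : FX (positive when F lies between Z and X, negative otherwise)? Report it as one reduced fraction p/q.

Set J = (0, 0), X = (1, 0), T = (0, 1); any affine frame gives the same invariant.
1. Z is the centroid of triangle XTJ ⇒ Z = (1/3, 1/3)
2. F is the intersection of line ZX and line JT ⇒ F = (0, 1/2)
F = Z + t·(X−Z) with t = -1/2, so ZF:FX = t:(1−t) = -1/2:3/2

ZF:FX = -1/3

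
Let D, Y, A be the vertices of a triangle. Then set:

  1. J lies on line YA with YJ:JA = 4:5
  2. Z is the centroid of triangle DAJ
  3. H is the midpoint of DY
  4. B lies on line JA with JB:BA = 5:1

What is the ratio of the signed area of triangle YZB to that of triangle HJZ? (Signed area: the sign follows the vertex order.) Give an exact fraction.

Assign D = (0, 0), Y = (1, 0), A = (0, 1) — the answer is frame-independent, so this choice is without loss of generality.
1. J lies on line YA with YJ:JA = 4:5 ⇒ J = (5/9, 4/9)
2. Z is the centroid of triangle DAJ ⇒ Z = (5/27, 13/27)
3. H is the midpoint of DY ⇒ H = (1/2, 0)
4. B lies on line JA with JB:BA = 5:1 ⇒ B = (5/54, 49/54)
2·[YZB] = -49/162, 2·[HJZ] = 1/6
[YZB]:[HJZ] = -49/162:1/6 = -49/27

[YZB]:[HJZ] = -49/27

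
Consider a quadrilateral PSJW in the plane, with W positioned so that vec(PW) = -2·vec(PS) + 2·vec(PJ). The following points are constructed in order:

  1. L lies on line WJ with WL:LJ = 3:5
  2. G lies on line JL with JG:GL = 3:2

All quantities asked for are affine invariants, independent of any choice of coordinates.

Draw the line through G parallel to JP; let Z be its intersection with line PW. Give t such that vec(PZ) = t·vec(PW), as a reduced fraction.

Set P = (0, 0), S = (1, 0), J = (0, 1), W = (-2, 2); any affine frame gives the same invariant.
1. L lies on line WJ with WL:LJ = 3:5 ⇒ L = (-5/4, 13/8)
2. G lies on line JL with JG:GL = 3:2 ⇒ G = (-3/4, 11/8)
through G parallel to JP: direction (0, -1); meets PW at Z = (-3/4, 3/4)
Z = P + t·(W−P) with t = 3/8

t = 3/8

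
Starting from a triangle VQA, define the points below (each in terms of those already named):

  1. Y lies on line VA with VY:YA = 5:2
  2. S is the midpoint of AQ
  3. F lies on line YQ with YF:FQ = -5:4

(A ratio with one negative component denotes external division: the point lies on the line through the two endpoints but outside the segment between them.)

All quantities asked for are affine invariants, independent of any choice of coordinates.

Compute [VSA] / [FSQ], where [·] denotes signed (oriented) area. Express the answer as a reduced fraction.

[VSA]:[FSQ] = 7/8

Set V = (0, 0), Q = (1, 0), A = (0, 1); any affine frame gives the same invariant.
1. Y lies on line VA with VY:YA = 5:2 ⇒ Y = (0, 5/7)
2. S is the midpoint of AQ ⇒ S = (1/2, 1/2)
3. F lies on line YQ with YF:FQ = -5:4 ⇒ F = (5, -20/7)
2·[VSA] = 1/2, 2·[FSQ] = 4/7
[VSA]:[FSQ] = 1/2:4/7 = 7/8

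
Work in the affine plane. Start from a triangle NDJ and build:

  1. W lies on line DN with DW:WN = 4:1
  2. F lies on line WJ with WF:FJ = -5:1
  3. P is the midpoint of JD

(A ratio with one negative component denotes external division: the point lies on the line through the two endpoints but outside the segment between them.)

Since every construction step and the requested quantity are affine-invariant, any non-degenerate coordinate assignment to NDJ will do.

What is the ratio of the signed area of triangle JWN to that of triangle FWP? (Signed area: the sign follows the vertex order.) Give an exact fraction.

Assign N = (0, 0), D = (1, 0), J = (0, 1) — the answer is frame-independent, so this choice is without loss of generality.
1. W lies on line DN with DW:WN = 4:1 ⇒ W = (1/5, 0)
2. F lies on line WJ with WF:FJ = -5:1 ⇒ F = (-1/20, 5/4)
3. P is the midpoint of JD ⇒ P = (1/2, 1/2)
2·[JWN] = -1/5, 2·[FWP] = 1/2
[JWN]:[FWP] = -1/5:1/2 = -2/5

[JWN]:[FWP] = -2/5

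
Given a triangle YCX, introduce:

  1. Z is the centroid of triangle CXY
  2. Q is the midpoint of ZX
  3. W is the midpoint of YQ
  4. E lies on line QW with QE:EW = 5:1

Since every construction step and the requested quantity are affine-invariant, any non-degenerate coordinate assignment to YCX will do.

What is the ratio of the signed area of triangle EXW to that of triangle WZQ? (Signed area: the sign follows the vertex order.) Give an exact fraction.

[EXW]:[WZQ] = 1/6

Assign Y = (0, 0), C = (1, 0), X = (0, 1) — the answer is frame-independent, so this choice is without loss of generality.
1. Z is the centroid of triangle CXY ⇒ Z = (1/3, 1/3)
2. Q is the midpoint of ZX ⇒ Q = (1/6, 2/3)
3. W is the midpoint of YQ ⇒ W = (1/12, 1/3)
4. E lies on line QW with QE:EW = 5:1 ⇒ E = (7/72, 7/18)
2·[EXW] = 1/72, 2·[WZQ] = 1/12
[EXW]:[WZQ] = 1/72:1/12 = 1/6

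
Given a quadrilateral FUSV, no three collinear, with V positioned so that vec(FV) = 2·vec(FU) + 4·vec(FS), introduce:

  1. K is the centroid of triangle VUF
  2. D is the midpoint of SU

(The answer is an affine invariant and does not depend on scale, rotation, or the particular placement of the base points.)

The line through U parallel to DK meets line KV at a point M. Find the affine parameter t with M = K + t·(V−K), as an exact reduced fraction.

t = -4/3

Assign F = (0, 0), U = (1, 0), S = (0, 1), V = (2, 4) — the answer is frame-independent, so this choice is without loss of generality.
1. K is the centroid of triangle VUF ⇒ K = (1, 4/3)
2. D is the midpoint of SU ⇒ D = (1/2, 1/2)
through U parallel to DK: direction (1/2, 5/6); meets KV at M = (-1/3, -20/9)
M = K + t·(V−K) with t = -4/3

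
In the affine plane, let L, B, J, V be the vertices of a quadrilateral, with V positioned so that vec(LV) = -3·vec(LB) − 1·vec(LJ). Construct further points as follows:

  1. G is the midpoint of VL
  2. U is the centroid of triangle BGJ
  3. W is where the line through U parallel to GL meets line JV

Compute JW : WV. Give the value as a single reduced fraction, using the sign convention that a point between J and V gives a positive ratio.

Choose coordinates L = (0, 0), B = (1, 0), J = (0, 1), V = (-3, -1).
1. G is the midpoint of VL ⇒ G = (-3/2, -1/2)
2. U is the centroid of triangle BGJ ⇒ U = (-1/6, 1/6)
3. W is where the line through U parallel to GL meets line JV ⇒ W = (-7/3, -5/9)
W = J + t·(V−J) with t = 7/9, so JW:WV = t:(1−t) = 7/9:2/9

JW:WV = 7/2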